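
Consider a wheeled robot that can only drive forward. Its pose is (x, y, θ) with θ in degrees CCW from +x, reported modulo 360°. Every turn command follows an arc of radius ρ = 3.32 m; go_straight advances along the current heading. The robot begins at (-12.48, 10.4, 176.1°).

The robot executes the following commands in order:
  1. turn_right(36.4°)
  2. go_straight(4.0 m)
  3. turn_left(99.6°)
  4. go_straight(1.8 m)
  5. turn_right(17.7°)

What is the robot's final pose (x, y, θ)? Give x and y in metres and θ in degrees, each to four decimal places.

set_pose: (x, y, θ) = (-12.4800, 10.4000, 176.1000°), ρ = 3.32
turn_right(36.4°): centre at ρ to the right, rotate −36.4° → (-14.4015, 11.1803, 139.7000°)
go_straight(4.0): x += 4.0·cos θ, y += 4.0·sin θ → (-17.4522, 13.7674, 139.7000°)
turn_left(99.6°): centre at ρ to the left, rotate +99.6° → (-22.4543, 12.9304, 239.3000°)
go_straight(1.8): x += 1.8·cos θ, y += 1.8·sin θ → (-23.3732, 11.3826, 239.3000°)
turn_right(17.7°): centre at ρ to the right, rotate −17.7° → (-24.0237, 10.5949, 221.6000°)

(-24.0237, 10.5949, 221.6000°)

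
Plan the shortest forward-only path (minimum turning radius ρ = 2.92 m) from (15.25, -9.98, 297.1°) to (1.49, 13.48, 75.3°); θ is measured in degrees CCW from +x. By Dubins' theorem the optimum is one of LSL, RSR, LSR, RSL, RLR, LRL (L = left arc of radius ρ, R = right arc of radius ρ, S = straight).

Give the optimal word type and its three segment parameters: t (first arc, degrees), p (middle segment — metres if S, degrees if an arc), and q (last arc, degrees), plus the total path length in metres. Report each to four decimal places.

Let ψ = atan2(Δy, Δx) = atan2(23.46, -13.76) = 120.3929° be the start→goal bearing.
Normalize: d = |goal − start| / ρ = 27.197595/2.92 = 9.314245, α = (θ_start − ψ) mod 360° = 176.7071° = 3.084120 rad, β = (θ_goal − ψ) mod 360° = 314.9071° = 5.496166 rad.
Common terms: sin α = 0.057441, cos α = -0.998349, sin β = -0.708253, cos β = 0.705959, cos(α−β) = -0.745476, d² = 86.755160. Work in radians in the unit-radius frame; every candidate has L = ρ·(t + p + q).
LSL: p² = 2 + d² − 2cos(α−β) + 2d(sin α − sin β) = 104.509818; p = √p² = 10.223004; φ = atan2(cos β − cos α, d + sin α − sin β) = 0.167495 rad; t = (φ − α) mod 2π = 3.366560 rad, q = (β − φ) mod 2π = 5.328670 rad → L = 2.92·(3.366560 + 10.223004 + 5.328670) = 2.92·18.918235 = 55.241245 m
RSR: p² = 2 + d² − 2cos(α−β) + 2d(sin β − sin α) = 75.982407; p = √p² = 8.716789; φ = atan2(cos α − cos β, d − sin α + sin β) = -0.196788 rad; t = (α − φ) mod 2π = 3.280908 rad, q = (φ − β) mod 2π = 0.590232 rad → L = 2.92·(3.280908 + 8.716789 + 0.590232) = 2.92·12.587929 = 36.756753 m
LSR: p² = d² − 2 + 2cos(α−β) + 2d(sin α + sin β) = 71.140564; p = √p² = 8.434487; φ = atan2(−cos α − cos β, d + sin α + sin β) − atan2(−2, p) = 0.266559 rad; t = (φ − α) mod 2π = 3.465624 rad, q = (φ − β) mod 2π = 1.053579 rad → L = 2.92·(3.465624 + 8.434487 + 1.053579) = 2.92·12.953689 = 37.824771 m
RSL: p² = d² − 2 + 2cos(α−β) − 2d(sin α + sin β) = 95.387853; p = √p² = 9.766671; φ = atan2(cos α + cos β, d − sin α − sin β) − atan2(2, p) = -0.231319 rad; t = (α − φ) mod 2π = 3.315439 rad, q = (β − φ) mod 2π = 5.727484 rad → L = 2.92·(3.315439 + 9.766671 + 5.727484) = 2.92·18.809594 = 54.924014 m
RLR: c = (6 − d² + 2cos(α−β) + 2d(sin α − sin β))/8 = -8.497801, |c| > 1 → infeasible
LRL: c = (6 − d² + 2cos(α−β) − 2d(sin α − sin β))/8 = -12.063727, |c| > 1 → infeasible
Shortest: RSR with L = 36.756753 m ≈ 36.7568 m
Convert RSR to answer units (arcs ×180/π): t = 3.280908·180/π = 187.9822°, p = ρ·p = 2.92·8.716789 = 25.4530 m, q = 0.590232·180/π = 33.8178°, L = 36.7568 m.

RSR: t = 187.9822°, p = 25.4530 m, q = 33.8178°, L = 36.7568 m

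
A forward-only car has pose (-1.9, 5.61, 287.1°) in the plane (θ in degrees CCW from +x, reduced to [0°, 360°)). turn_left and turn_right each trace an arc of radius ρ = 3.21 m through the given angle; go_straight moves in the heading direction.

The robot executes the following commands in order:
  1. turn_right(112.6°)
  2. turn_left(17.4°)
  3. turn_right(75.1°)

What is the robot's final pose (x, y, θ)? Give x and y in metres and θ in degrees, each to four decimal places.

(-9.7725, 3.1104, 116.8000°)

set_pose: (x, y, θ) = (-1.9000, 5.6100, 287.1000°), ρ = 3.21
turn_right(112.6°): centre at ρ to the right, rotate −112.6° → (-5.2758, 1.4709, 174.5000°)
turn_left(17.4°): centre at ρ to the left, rotate +17.4° → (-6.2453, 1.4167, 191.9000°)
turn_right(75.1°): centre at ρ to the right, rotate −75.1° → (-9.7725, 3.1104, 116.8000°)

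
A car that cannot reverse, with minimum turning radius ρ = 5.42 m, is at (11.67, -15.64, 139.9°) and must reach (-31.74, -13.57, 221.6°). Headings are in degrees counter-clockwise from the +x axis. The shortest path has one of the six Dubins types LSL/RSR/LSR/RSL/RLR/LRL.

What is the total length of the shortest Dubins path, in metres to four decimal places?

44.1133 m

Let ψ = atan2(Δy, Δx) = atan2(2.07, -43.41) = 177.2699° be the start→goal bearing.
Normalize: d = |goal − start| / ρ = 43.459326/5.42 = 8.018326, α = (θ_start − ψ) mod 360° = 322.6301° = 5.630957 rad, β = (θ_goal − ψ) mod 360° = 44.3301° = 0.773706 rad.
Common terms: sin α = -0.606959, cos α = 0.794733, sin β = 0.698791, cos β = 0.715326, cos(α−β) = 0.144356, d² = 64.293549. Work in radians in the unit-radius frame; every candidate has L = ρ·(t + p + q).
LSL: p² = 2 + d² − 2cos(α−β) + 2d(sin α − sin β) = 45.064984; p = √p² = 6.713046; φ = atan2(cos β − cos α, d + sin α − sin β) = -0.011829 rad; t = (φ − α) mod 2π = 0.640399 rad, q = (β − φ) mod 2π = 0.785535 rad → L = 5.42·(0.640399 + 6.713046 + 0.785535) = 5.42·8.138980 = 44.113271 m
RSR: p² = 2 + d² − 2cos(α−β) + 2d(sin β − sin α) = 86.944688; p = √p² = 9.324414; φ = atan2(cos α − cos β, d − sin α + sin β) = 0.008516 rad; t = (α − φ) mod 2π = 5.622441 rad, q = (φ − β) mod 2π = 5.517996 rad → L = 5.42·(5.622441 + 9.324414 + 5.517996) = 5.42·20.464850 = 110.919488 m
LSR: p² = d² − 2 + 2cos(α−β) + 2d(sin α + sin β) = 64.054940; p = √p² = 8.003433; φ = atan2(−cos α − cos β, d + sin α + sin β) − atan2(−2, p) = 0.060792 rad; t = (φ − α) mod 2π = 0.713020 rad, q = (φ − β) mod 2π = 5.570272 rad → L = 5.42·(0.713020 + 8.003433 + 5.570272) = 5.42·14.286725 = 77.434050 m
RSL: p² = d² − 2 + 2cos(α−β) − 2d(sin α + sin β) = 61.109582; p = √p² = 7.817262; φ = atan2(cos α + cos β, d − sin α − sin β) − atan2(2, p) = -0.062219 rad; t = (α − φ) mod 2π = 5.693176 rad, q = (β − φ) mod 2π = 0.835925 rad → L = 5.42·(5.693176 + 7.817262 + 0.835925) = 5.42·14.346363 = 77.757288 m
RLR: c = (6 − d² + 2cos(α−β) + 2d(sin α − sin β))/8 = -9.868086, |c| > 1 → infeasible
LRL: c = (6 − d² + 2cos(α−β) − 2d(sin α − sin β))/8 = -4.633123, |c| > 1 → infeasible
Shortest: LSL with L = 44.113271 m ≈ 44.1133 m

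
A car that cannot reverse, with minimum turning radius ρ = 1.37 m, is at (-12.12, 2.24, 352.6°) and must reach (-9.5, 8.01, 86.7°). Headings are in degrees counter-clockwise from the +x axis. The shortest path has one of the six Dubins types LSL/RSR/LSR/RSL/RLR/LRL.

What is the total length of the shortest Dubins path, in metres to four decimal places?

Let ψ = atan2(Δy, Δx) = atan2(5.77, 2.62) = 65.5785° be the start→goal bearing.
Normalize: d = |goal − start| / ρ = 6.336979/1.37 = 4.625532, α = (θ_start − ψ) mod 360° = 287.0215° = 5.009470 rad, β = (θ_goal − ψ) mod 360° = 21.1215° = 0.368640 rad.
Common terms: sin α = -0.956195, cos α = 0.292731, sin β = 0.360347, cos β = 0.932818, cos(α−β) = -0.071497, d² = 21.395546. Work in radians in the unit-radius frame; every candidate has L = ρ·(t + p + q).
LSL: p² = 2 + d² − 2cos(α−β) + 2d(sin α − sin β) = 11.359127; p = √p² = 3.370330; φ = atan2(cos β − cos α, d + sin α − sin β) = 0.191079 rad; t = (φ − α) mod 2π = 1.464794 rad, q = (β − φ) mod 2π = 0.177561 rad → L = 1.37·(1.464794 + 3.370330 + 0.177561) = 1.37·5.012685 = 6.867379 m
RSR: p² = 2 + d² − 2cos(α−β) + 2d(sin β − sin α) = 35.717954; p = √p² = 5.976450; φ = atan2(cos α − cos β, d − sin α + sin β) = -0.107307 rad; t = (α − φ) mod 2π = 5.116778 rad, q = (φ − β) mod 2π = 5.807238 rad → L = 1.37·(5.116778 + 5.976450 + 5.807238) = 1.37·16.900466 = 23.153638 m
LSR: p² = d² − 2 + 2cos(α−β) + 2d(sin α + sin β) = 13.740323; p = √p² = 3.706794; φ = atan2(−cos α − cos β, d + sin α + sin β) − atan2(−2, p) = 0.199543 rad; t = (φ − α) mod 2π = 1.473258 rad, q = (φ − β) mod 2π = 6.114088 rad → L = 1.37·(1.473258 + 3.706794 + 6.114088) = 1.37·11.294140 = 15.472972 m
RSL: p² = d² − 2 + 2cos(α−β) − 2d(sin α + sin β) = 24.764779; p = √p² = 4.976422; φ = atan2(cos α + cos β, d − sin α − sin β) − atan2(2, p) = -0.151595 rad; t = (α − φ) mod 2π = 5.161065 rad, q = (β − φ) mod 2π = 0.520235 rad → L = 1.37·(5.161065 + 4.976422 + 0.520235) = 1.37·10.657722 = 14.601079 m
RLR: c = (6 − d² + 2cos(α−β) + 2d(sin α − sin β))/8 = -3.464744, |c| > 1 → infeasible
LRL: c = (6 − d² + 2cos(α−β) − 2d(sin α − sin β))/8 = -0.419891; p = 2π − arccos c = 4.279064 rad; φ = atan2(cos β − cos α, d + sin α − sin β) = 0.191079 rad; t = (φ − α + p/2) mod 2π = 3.604326 rad, q = (β − α − t + p) mod 2π = 2.317093 rad → L = 1.37·(3.604326 + 4.279064 + 2.317093) = 1.37·10.200483 = 13.974661 m
Shortest: LSL with L = 6.867379 m ≈ 6.8674 m

6.8674 m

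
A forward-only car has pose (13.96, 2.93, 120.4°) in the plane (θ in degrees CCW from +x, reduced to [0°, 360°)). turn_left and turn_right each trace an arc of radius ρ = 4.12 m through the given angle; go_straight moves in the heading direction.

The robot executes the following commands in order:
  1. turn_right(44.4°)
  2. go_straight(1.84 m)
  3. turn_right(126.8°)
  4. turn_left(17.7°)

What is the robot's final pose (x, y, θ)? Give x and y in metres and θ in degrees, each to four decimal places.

set_pose: (x, y, θ) = (13.9600, 2.9300, 120.4000°), ρ = 4.12
turn_right(44.4°): centre at ρ to the right, rotate −44.4° → (13.5159, 6.0116, 76.0000°)
go_straight(1.84): x += 1.84·cos θ, y += 1.84·sin θ → (13.9611, 7.7969, 76.0000°)
turn_right(126.8°): centre at ρ to the right, rotate −126.8° → (21.1515, 9.4042, -50.8000° ≡ 309.2000°)
turn_left(17.7°): centre at ρ to the left, rotate +17.7° → (22.0943, 8.5567, 326.9000°)

(22.0943, 8.5567, 326.9000°)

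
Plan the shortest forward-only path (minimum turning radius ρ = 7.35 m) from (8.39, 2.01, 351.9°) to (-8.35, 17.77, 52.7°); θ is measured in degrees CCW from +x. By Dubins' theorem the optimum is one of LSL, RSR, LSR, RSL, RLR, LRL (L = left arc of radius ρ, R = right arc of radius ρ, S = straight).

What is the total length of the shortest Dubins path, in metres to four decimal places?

Let ψ = atan2(Δy, Δx) = atan2(15.76, -16.74) = 136.7272° be the start→goal bearing.
Normalize: d = |goal − start| / ρ = 22.991416/7.35 = 3.128084, α = (θ_start − ψ) mod 360° = 215.1728° = 3.755474 rad, β = (θ_goal − ψ) mod 360° = 275.9728° = 4.816635 rad.
Common terms: sin α = -0.576045, cos α = -0.817418, sin β = -0.994571, cos β = 0.104057, cos(α−β) = 0.487860, d² = 9.784908. Work in radians in the unit-radius frame; every candidate has L = ρ·(t + p + q).
LSL: p² = 2 + d² − 2cos(α−β) + 2d(sin α − sin β) = 13.427561; p = √p² = 3.664364; φ = atan2(cos β − cos α, d + sin α − sin β) = 0.254198 rad; t = (φ − α) mod 2π = 2.781909 rad, q = (β − φ) mod 2π = 4.562437 rad → L = 7.35·(2.781909 + 3.664364 + 4.562437) = 7.35·11.008709 = 80.914012 m
RSR: p² = 2 + d² − 2cos(α−β) + 2d(sin β − sin α) = 8.190817; p = √p² = 2.861960; φ = atan2(cos α − cos β, d − sin α + sin β) = -0.327813 rad; t = (α − φ) mod 2π = 4.083288 rad, q = (φ − β) mod 2π = 1.138738 rad → L = 7.35·(4.083288 + 2.861960 + 1.138738) = 7.35·8.083985 = 59.417293 m
LSR: p² = d² − 2 + 2cos(α−β) + 2d(sin α + sin β) = -1.065410 < 0 → infeasible
RSL: p² = d² − 2 + 2cos(α−β) − 2d(sin α + sin β) = 18.586665; p = √p² = 4.311226; φ = atan2(cos α + cos β, d − sin α − sin β) − atan2(2, p) = -0.585028 rad; t = (α − φ) mod 2π = 4.340502 rad, q = (β − φ) mod 2π = 5.401662 rad → L = 7.35·(4.340502 + 4.311226 + 5.401662) = 7.35·14.053390 = 103.292414 m
RLR: c = (6 − d² + 2cos(α−β) + 2d(sin α − sin β))/8 = -0.023852; p = 2π − arccos c = 4.688535 rad; φ = atan2(cos α − cos β, d − sin α + sin β) = -0.327813 rad; t = (α − φ + p/2) mod 2π = 0.144370 rad, q = (α − β − t + p) mod 2π = 3.483005 rad → L = 7.35·(0.144370 + 4.688535 + 3.483005) = 7.35·8.315909 = 61.121931 m
LRL: c = (6 − d² + 2cos(α−β) − 2d(sin α − sin β))/8 = -0.678445; p = 2π − arccos c = 3.966745 rad; φ = atan2(cos β − cos α, d + sin α − sin β) = 0.254198 rad; t = (φ − α + p/2) mod 2π = 4.765281 rad, q = (β − α − t + p) mod 2π = 0.262624 rad → L = 7.35·(4.765281 + 3.966745 + 0.262624) = 7.35·8.994650 = 66.110678 m
Shortest: RSR with L = 59.417293 m ≈ 59.4173 m

59.4173 m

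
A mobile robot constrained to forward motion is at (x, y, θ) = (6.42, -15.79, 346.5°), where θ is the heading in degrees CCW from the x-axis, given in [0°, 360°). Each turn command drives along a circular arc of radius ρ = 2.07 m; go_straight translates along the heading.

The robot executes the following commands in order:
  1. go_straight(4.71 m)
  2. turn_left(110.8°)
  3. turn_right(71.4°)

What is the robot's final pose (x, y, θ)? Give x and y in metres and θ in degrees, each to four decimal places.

set_pose: (x, y, θ) = (6.4200, -15.7900, 346.5000°), ρ = 2.07
go_straight(4.71): x += 4.71·cos θ, y += 4.71·sin θ → (10.9999, -16.8895, 346.5000°)
turn_left(110.8°): centre at ρ to the left, rotate +110.8° → (13.5363, -14.6137, 457.3000° ≡ 97.3000°)
turn_right(71.4°): centre at ρ to the right, rotate −71.4° → (14.6854, -12.4886, 25.9000°)

(14.6854, -12.4886, 25.9000°)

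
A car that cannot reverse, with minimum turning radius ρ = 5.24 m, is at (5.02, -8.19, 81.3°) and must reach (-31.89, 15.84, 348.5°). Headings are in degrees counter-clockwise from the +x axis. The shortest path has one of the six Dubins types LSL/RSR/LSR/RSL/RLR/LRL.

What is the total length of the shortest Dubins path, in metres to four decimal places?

60.1703 m

Let ψ = atan2(Δy, Δx) = atan2(24.03, -36.91) = 146.9341° be the start→goal bearing.
Normalize: d = |goal − start| / ρ = 44.043036/5.24 = 8.405159, α = (θ_start − ψ) mod 360° = 294.3659° = 5.137653 rad, β = (θ_goal − ψ) mod 360° = 201.5659° = 3.517988 rad.
Common terms: sin α = -0.910930, cos α = 0.412562, sin β = -0.367570, cos β = -0.929996, cos(α−β) = -0.048850, d² = 70.646706. Work in radians in the unit-radius frame; every candidate has L = ρ·(t + p + q).
LSL: p² = 2 + d² − 2cos(α−β) + 2d(sin α − sin β) = 63.610365; p = √p² = 7.975611; φ = atan2(cos β − cos α, d + sin α − sin β) = -0.169138 rad; t = (φ − α) mod 2π = 0.976394 rad, q = (β − φ) mod 2π = 3.687126 rad → L = 5.24·(0.976394 + 7.975611 + 3.687126) = 5.24·12.639130 = 66.229043 m
RSR: p² = 2 + d² − 2cos(α−β) + 2d(sin β − sin α) = 81.878446; p = √p² = 9.048671; φ = atan2(cos α − cos β, d − sin α + sin β) = 0.148921 rad; t = (α − φ) mod 2π = 4.988733 rad, q = (φ − β) mod 2π = 2.914118 rad → L = 5.24·(4.988733 + 9.048671 + 2.914118) = 5.24·16.951522 = 88.825974 m
LSR: p² = d² − 2 + 2cos(α−β) + 2d(sin α + sin β) = 47.057012; p = √p² = 6.859811; φ = atan2(−cos α − cos β, d + sin α + sin β) − atan2(−2, p) = 0.356168 rad; t = (φ − α) mod 2π = 1.501700 rad, q = (φ − β) mod 2π = 3.121365 rad → L = 5.24·(1.501700 + 6.859811 + 3.121365) = 5.24·11.482876 = 60.170271 m
RSL: p² = d² − 2 + 2cos(α−β) − 2d(sin α + sin β) = 90.041002; p = √p² = 9.488994; φ = atan2(cos α + cos β, d − sin α − sin β) − atan2(2, p) = -0.261113 rad; t = (α − φ) mod 2π = 5.398766 rad, q = (β − φ) mod 2π = 3.779101 rad → L = 5.24·(5.398766 + 9.488994 + 3.779101) = 5.24·18.666861 = 97.814352 m
RLR: c = (6 − d² + 2cos(α−β) + 2d(sin α − sin β))/8 = -9.234806, |c| > 1 → infeasible
LRL: c = (6 − d² + 2cos(α−β) − 2d(sin α − sin β))/8 = -6.951296, |c| > 1 → infeasible
Shortest: LSR with L = 60.170271 m ≈ 60.1703 m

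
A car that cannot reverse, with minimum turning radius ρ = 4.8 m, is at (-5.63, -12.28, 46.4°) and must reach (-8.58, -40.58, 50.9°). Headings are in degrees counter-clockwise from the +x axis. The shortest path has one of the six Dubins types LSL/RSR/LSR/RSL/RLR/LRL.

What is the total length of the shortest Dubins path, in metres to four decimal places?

53.5132 m

Let ψ = atan2(Δy, Δx) = atan2(-28.30, -2.95) = -95.9510° be the start→goal bearing.
Normalize: d = |goal − start| / ρ = 28.453339/4.8 = 5.927779, α = (θ_start − ψ) mod 360° = 142.3510° = 2.484494 rad, β = (θ_goal − ψ) mod 360° = 146.8510° = 2.563034 rad.
Common terms: sin α = 0.610822, cos α = -0.791768, sin β = 0.546818, cos β = -0.837252, cos(α−β) = 0.996917, d² = 35.138563. Work in radians in the unit-radius frame; every candidate has L = ρ·(t + p + q).
LSL: p² = 2 + d² − 2cos(α−β) + 2d(sin α − sin β) = 35.903536; p = √p² = 5.991956; φ = atan2(cos β − cos α, d + sin α − sin β) = -0.007591 rad; t = (φ − α) mod 2π = 3.791100 rad, q = (β − φ) mod 2π = 2.570625 rad → L = 4.8·(3.791100 + 5.991956 + 2.570625) = 4.8·12.353681 = 59.297669 m
RSR: p² = 2 + d² − 2cos(α−β) + 2d(sin β − sin α) = 34.385921; p = √p² = 5.863951; φ = atan2(cos α − cos β, d − sin α + sin β) = 0.007757 rad; t = (α − φ) mod 2π = 2.476738 rad, q = (φ − β) mod 2π = 3.727908 rad → L = 4.8·(2.476738 + 5.863951 + 3.727908) = 4.8·12.068596 = 57.929263 m
LSR: p² = d² − 2 + 2cos(α−β) + 2d(sin α + sin β) = 48.856862; p = √p² = 6.989768; φ = atan2(−cos α − cos β, d + sin α + sin β) − atan2(−2, p) = 0.504671 rad; t = (φ − α) mod 2π = 4.303362 rad, q = (φ − β) mod 2π = 4.224822 rad → L = 4.8·(4.303362 + 6.989768 + 4.224822) = 4.8·15.517952 = 74.486170 m
RSL: p² = d² − 2 + 2cos(α−β) − 2d(sin α + sin β) = 21.407934; p = √p² = 4.626871; φ = atan2(cos α + cos β, d − sin α − sin β) − atan2(2, p) = -0.737087 rad; t = (α − φ) mod 2π = 3.221582 rad, q = (β − φ) mod 2π = 3.300122 rad → L = 4.8·(3.221582 + 4.626871 + 3.300122) = 4.8·11.148574 = 53.513156 m
RLR: c = (6 − d² + 2cos(α−β) + 2d(sin α − sin β))/8 = -3.298240, |c| > 1 → infeasible
LRL: c = (6 − d² + 2cos(α−β) − 2d(sin α − sin β))/8 = -3.487942, |c| > 1 → infeasible
Shortest: RSL with L = 53.513156 m ≈ 53.5132 m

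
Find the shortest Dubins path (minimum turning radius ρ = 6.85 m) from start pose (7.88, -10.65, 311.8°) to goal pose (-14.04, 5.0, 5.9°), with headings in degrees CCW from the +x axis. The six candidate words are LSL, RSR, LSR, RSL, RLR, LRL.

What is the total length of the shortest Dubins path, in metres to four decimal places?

Let ψ = atan2(Δy, Δx) = atan2(15.65, -21.92) = 144.4747° be the start→goal bearing.
Normalize: d = |goal − start| / ρ = 26.933416/6.85 = 3.931886, α = (θ_start − ψ) mod 360° = 167.3253° = 2.920378 rad, β = (θ_goal − ψ) mod 360° = 221.4253° = 3.864601 rad.
Common terms: sin α = 0.219415, cos α = -0.975632, sin β = -0.661643, cos β = -0.749819, cos(α−β) = 0.586372, d² = 15.459724. Work in radians in the unit-radius frame; every candidate has L = ρ·(t + p + q).
LSL: p² = 2 + d² − 2cos(α−β) + 2d(sin α − sin β) = 23.215421; p = √p² = 4.818238; φ = atan2(cos β − cos α, d + sin α − sin β) = 0.046883 rad; t = (φ − α) mod 2π = 3.409691 rad, q = (β − φ) mod 2π = 3.817717 rad → L = 6.85·(3.409691 + 4.818238 + 3.817717) = 6.85·12.045647 = 82.512680 m
RSR: p² = 2 + d² − 2cos(α−β) + 2d(sin β − sin α) = 9.358538; p = √p² = 3.059173; φ = atan2(cos α − cos β, d − sin α + sin β) = -0.073882 rad; t = (α − φ) mod 2π = 2.994260 rad, q = (φ − β) mod 2π = 2.344702 rad → L = 6.85·(2.994260 + 3.059173 + 2.344702) = 6.85·8.398135 = 57.527224 m
LSR: p² = d² − 2 + 2cos(α−β) + 2d(sin α + sin β) = 11.154889; p = √p² = 3.339894; φ = atan2(−cos α − cos β, d + sin α + sin β) − atan2(−2, p) = 0.998748 rad; t = (φ − α) mod 2π = 4.361555 rad, q = (φ − β) mod 2π = 3.417332 rad → L = 6.85·(4.361555 + 3.339894 + 3.417332) = 6.85·11.118781 = 76.163652 m
RSL: p² = d² − 2 + 2cos(α−β) − 2d(sin α + sin β) = 18.110049; p = √p² = 4.255590; φ = atan2(cos α + cos β, d − sin α − sin β) − atan2(2, p) = -0.815065 rad; t = (α − φ) mod 2π = 3.735443 rad, q = (β − φ) mod 2π = 4.679666 rad → L = 6.85·(3.735443 + 4.255590 + 4.679666) = 6.85·12.670699 = 86.794289 m
RLR: c = (6 − d² + 2cos(α−β) + 2d(sin α − sin β))/8 = -0.169817; p = 2π − arccos c = 4.541745 rad; φ = atan2(cos α − cos β, d − sin α + sin β) = -0.073882 rad; t = (α − φ + p/2) mod 2π = 5.265132 rad, q = (α − β − t + p) mod 2π = 4.615575 rad → L = 6.85·(5.265132 + 4.541745 + 4.615575) = 6.85·14.422452 = 98.793795 m
LRL: c = (6 − d² + 2cos(α−β) − 2d(sin α − sin β))/8 = -1.901928, |c| > 1 → infeasible
Shortest: RSR with L = 57.527224 m ≈ 57.5272 m

57.5272 m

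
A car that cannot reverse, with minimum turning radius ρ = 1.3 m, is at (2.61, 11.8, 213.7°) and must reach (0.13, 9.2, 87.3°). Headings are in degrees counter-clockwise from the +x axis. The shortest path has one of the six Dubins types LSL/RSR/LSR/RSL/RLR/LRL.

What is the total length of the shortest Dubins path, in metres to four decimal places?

Let ψ = atan2(Δy, Δx) = atan2(-2.60, -2.48) = -133.6468° be the start→goal bearing.
Normalize: d = |goal − start| / ρ = 3.593105/1.3 = 2.763927, α = (θ_start − ψ) mod 360° = 347.3468° = 6.062345 rad, β = (θ_goal − ψ) mod 360° = 220.9468° = 3.856249 rad.
Common terms: sin α = -0.219049, cos α = 0.975714, sin β = -0.655358, cos β = -0.755318, cos(α−β) = -0.593419, d² = 7.639290. Work in radians in the unit-radius frame; every candidate has L = ρ·(t + p + q).
LSL: p² = 2 + d² − 2cos(α−β) + 2d(sin α − sin β) = 13.237979; p = √p² = 3.638403; φ = atan2(cos β − cos α, d + sin α − sin β) = -0.495836 rad; t = (φ − α) mod 2π = 6.008189 rad, q = (β − φ) mod 2π = 4.352085 rad → L = 1.3·(6.008189 + 3.638403 + 4.352085) = 1.3·13.998678 = 18.198281 m
RSR: p² = 2 + d² − 2cos(α−β) + 2d(sin β − sin α) = 8.414276; p = √p² = 2.900737; φ = atan2(cos α − cos β, d − sin α + sin β) = 0.639452 rad; t = (α − φ) mod 2π = 5.422893 rad, q = (φ − β) mod 2π = 3.066388 rad → L = 1.3·(5.422893 + 2.900737 + 3.066388) = 1.3·11.390019 = 14.807024 m
LSR: p² = d² − 2 + 2cos(α−β) + 2d(sin α + sin β) = -0.381143 < 0 → infeasible
RSL: p² = d² − 2 + 2cos(α−β) − 2d(sin α + sin β) = 9.286047; p = √p² = 3.047302; φ = atan2(cos α + cos β, d − sin α − sin β) − atan2(2, p) = -0.520302 rad; t = (α − φ) mod 2π = 0.299462 rad, q = (β − φ) mod 2π = 4.376551 rad → L = 1.3·(0.299462 + 3.047302 + 4.376551) = 1.3·7.723315 = 10.040310 m
RLR: c = (6 − d² + 2cos(α−β) + 2d(sin α − sin β))/8 = -0.051785; p = 2π − arccos c = 4.660581 rad; φ = atan2(cos α − cos β, d − sin α + sin β) = 0.639452 rad; t = (α − φ + p/2) mod 2π = 1.469999 rad, q = (α − β − t + p) mod 2π = 5.396679 rad → L = 1.3·(1.469999 + 4.660581 + 5.396679) = 1.3·11.527259 = 14.985436 m
LRL: c = (6 − d² + 2cos(α−β) − 2d(sin α − sin β))/8 = -0.654747; p = 2π − arccos c = 3.998541 rad; φ = atan2(cos β − cos α, d + sin α − sin β) = -0.495836 rad; t = (φ − α + p/2) mod 2π = 1.724274 rad, q = (β − α − t + p) mod 2π = 0.068170 rad → L = 1.3·(1.724274 + 3.998541 + 0.068170) = 1.3·5.790985 = 7.528280 m
Shortest: LRL with L = 7.528280 m ≈ 7.5283 m

7.5283 m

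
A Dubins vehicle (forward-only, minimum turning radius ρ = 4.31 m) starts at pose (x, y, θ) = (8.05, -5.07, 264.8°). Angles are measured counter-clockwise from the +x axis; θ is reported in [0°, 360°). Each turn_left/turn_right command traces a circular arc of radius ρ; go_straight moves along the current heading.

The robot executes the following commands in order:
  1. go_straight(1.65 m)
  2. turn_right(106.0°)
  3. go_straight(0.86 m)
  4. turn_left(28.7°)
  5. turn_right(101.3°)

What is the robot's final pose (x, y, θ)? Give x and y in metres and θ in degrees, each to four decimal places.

set_pose: (x, y, θ) = (8.0500, -5.0700, 264.8000°), ρ = 4.31
go_straight(1.65): x += 1.65·cos θ, y += 1.65·sin θ → (7.9005, -6.7132, 264.8000°)
turn_right(106.0°): centre at ρ to the right, rotate −106.0° → (2.0496, -10.3409, 158.8000°)
go_straight(0.86): x += 0.86·cos θ, y += 0.86·sin θ → (1.2478, -10.0299, 158.8000°)
turn_left(28.7°): centre at ρ to the left, rotate +28.7° → (-0.8734, -9.7751, 187.5000°)
turn_right(101.3°): centre at ρ to the right, rotate −101.3° → (-5.7365, -5.2163, 86.2000°)

(-5.7365, -5.2163, 86.2000°)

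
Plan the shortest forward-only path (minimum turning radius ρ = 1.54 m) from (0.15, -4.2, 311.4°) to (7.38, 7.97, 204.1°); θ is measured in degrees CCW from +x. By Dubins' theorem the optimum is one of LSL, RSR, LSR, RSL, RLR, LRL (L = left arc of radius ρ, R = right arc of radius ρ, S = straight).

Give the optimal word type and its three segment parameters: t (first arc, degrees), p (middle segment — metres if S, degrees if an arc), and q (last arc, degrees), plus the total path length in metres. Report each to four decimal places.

Let ψ = atan2(Δy, Δx) = atan2(12.17, 7.23) = 59.2861° be the start→goal bearing.
Normalize: d = |goal − start| / ρ = 14.155628/1.54 = 9.191966, α = (θ_start − ψ) mod 360° = 252.1139° = 4.400217 rad, β = (θ_goal − ψ) mod 360° = 144.8139° = 2.527479 rad.
Common terms: sin α = -0.951669, cos α = -0.307126, sin β = 0.576235, cos β = -0.817284, cos(α−β) = -0.297375, d² = 84.492242. Work in radians in the unit-radius frame; every candidate has L = ρ·(t + p + q).
LSL: p² = 2 + d² − 2cos(α−β) + 2d(sin α − sin β) = 58.998120; p = √p² = 7.681023; φ = atan2(cos β − cos α, d + sin α − sin β) = -0.066467 rad; t = (φ − α) mod 2π = 1.816501 rad, q = (β − φ) mod 2π = 2.593946 rad → L = 1.54·(1.816501 + 7.681023 + 2.593946) = 1.54·12.091470 = 18.620864 m
RSR: p² = 2 + d² − 2cos(α−β) + 2d(sin β − sin α) = 115.175863; p = √p² = 10.732002; φ = atan2(cos α − cos β, d − sin α + sin β) = 0.047554 rad; t = (α − φ) mod 2π = 4.352663 rad, q = (φ − β) mod 2π = 3.803261 rad → L = 1.54·(4.352663 + 10.732002 + 3.803261) = 1.54·18.887925 = 29.087405 m
LSR: p² = d² − 2 + 2cos(α−β) + 2d(sin α + sin β) = 74.995536; p = √p² = 8.659996; φ = atan2(−cos α − cos β, d + sin α + sin β) − atan2(−2, p) = 0.353817 rad; t = (φ − α) mod 2π = 2.236786 rad, q = (φ − β) mod 2π = 4.109524 rad → L = 1.54·(2.236786 + 8.659996 + 4.109524) = 1.54·15.006306 = 23.109711 m
RSL: p² = d² − 2 + 2cos(α−β) − 2d(sin α + sin β) = 88.799447; p = √p² = 9.423346; φ = atan2(cos α + cos β, d − sin α − sin β) − atan2(2, p) = -0.326124 rad; t = (α − φ) mod 2π = 4.726341 rad, q = (β − φ) mod 2π = 2.853603 rad → L = 1.54·(4.726341 + 9.423346 + 2.853603) = 1.54·17.003290 = 26.185066 m
RLR: c = (6 − d² + 2cos(α−β) + 2d(sin α − sin β))/8 = -13.396983, |c| > 1 → infeasible
LRL: c = (6 − d² + 2cos(α−β) − 2d(sin α − sin β))/8 = -6.374765, |c| > 1 → infeasible
Shortest: LSL with L = 18.620864 m ≈ 18.6209 m
Convert LSL to answer units (arcs ×180/π): t = 1.816501·180/π = 104.0779°, p = ρ·p = 1.54·7.681023 = 11.8288 m, q = 2.593946·180/π = 148.6221°, L = 18.6209 m.

LSL: t = 104.0779°, p = 11.8288 m, q = 148.6221°, L = 18.6209 m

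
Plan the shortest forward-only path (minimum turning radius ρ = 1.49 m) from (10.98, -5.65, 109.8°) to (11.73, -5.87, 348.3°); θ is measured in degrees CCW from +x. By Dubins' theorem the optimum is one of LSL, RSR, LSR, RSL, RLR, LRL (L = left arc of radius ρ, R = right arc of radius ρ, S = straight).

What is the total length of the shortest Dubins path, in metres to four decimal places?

Let ψ = atan2(Δy, Δx) = atan2(-0.22, 0.75) = -16.3482° be the start→goal bearing.
Normalize: d = |goal − start| / ρ = 0.781601/1.49 = 0.524564, α = (θ_start − ψ) mod 360° = 126.1482° = 2.201701 rad, β = (θ_goal − ψ) mod 360° = 4.6482° = 0.081126 rad.
Common terms: sin α = 0.807494, cos α = -0.589875, sin β = 0.081037, cos β = 0.996711, cos(α−β) = -0.522499, d² = 0.275168. Work in radians in the unit-radius frame; every candidate has L = ρ·(t + p + q).
LSL: p² = 2 + d² − 2cos(α−β) + 2d(sin α − sin β) = 4.082312; p = √p² = 2.020473; φ = atan2(cos β − cos α, d + sin α − sin β) = 0.903108 rad; t = (φ − α) mod 2π = 4.984592 rad, q = (β − φ) mod 2π = 5.461203 rad → L = 1.49·(4.984592 + 2.020473 + 5.461203) = 1.49·12.466269 = 18.574741 m
RSR: p² = 2 + d² − 2cos(α−β) + 2d(sin β − sin α) = 2.558018; p = √p² = 1.599380; φ = atan2(cos α − cos β, d − sin α + sin β) = -1.697366 rad; t = (α − φ) mod 2π = 3.899067 rad, q = (φ − β) mod 2π = 4.504693 rad → L = 1.49·(3.899067 + 1.599380 + 4.504693) = 1.49·10.003141 = 14.904680 m
LSR: p² = d² − 2 + 2cos(α−β) + 2d(sin α + sin β) = -1.837646 < 0 → infeasible
RSL: p² = d² − 2 + 2cos(α−β) − 2d(sin α + sin β) = -3.702013 < 0 → infeasible
RLR: c = (6 − d² + 2cos(α−β) + 2d(sin α − sin β))/8 = 0.680248; p = 2π − arccos c = 5.460490 rad; φ = atan2(cos α − cos β, d − sin α + sin β) = -1.697366 rad; t = (α − φ + p/2) mod 2π = 0.346126 rad, q = (α − β − t + p) mod 2π = 0.951753 rad → L = 1.49·(0.346126 + 5.460490 + 0.951753) = 1.49·6.758369 = 10.069970 m
LRL: c = (6 − d² + 2cos(α−β) − 2d(sin α − sin β))/8 = 0.489711; p = 2π − arccos c = 5.224147 rad; φ = atan2(cos β − cos α, d + sin α − sin β) = 0.903108 rad; t = (φ − α + p/2) mod 2π = 1.313480 rad, q = (β − α − t + p) mod 2π = 1.790092 rad → L = 1.49·(1.313480 + 5.224147 + 1.790092) = 1.49·8.327719 = 12.408302 m
Shortest: RLR with L = 10.069970 m ≈ 10.0700 m

10.0700 m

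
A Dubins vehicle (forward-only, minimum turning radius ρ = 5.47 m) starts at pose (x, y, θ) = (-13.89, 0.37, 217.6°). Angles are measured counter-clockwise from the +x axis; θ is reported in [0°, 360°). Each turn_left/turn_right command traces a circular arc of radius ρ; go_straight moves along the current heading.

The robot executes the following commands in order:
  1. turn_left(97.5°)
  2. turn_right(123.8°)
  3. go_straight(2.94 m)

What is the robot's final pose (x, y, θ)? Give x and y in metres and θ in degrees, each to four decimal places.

(-20.0859, -17.6531, 191.3000°)

set_pose: (x, y, θ) = (-13.8900, 0.3700, 217.6000°), ρ = 5.47
turn_left(97.5°): centre at ρ to the left, rotate +97.5° → (-14.4136, -7.8384, 315.1000°)
turn_right(123.8°): centre at ρ to the right, rotate −123.8° → (-17.2029, -17.0770, 191.3000°)
go_straight(2.94): x += 2.94·cos θ, y += 2.94·sin θ → (-20.0859, -17.6531, 191.3000°)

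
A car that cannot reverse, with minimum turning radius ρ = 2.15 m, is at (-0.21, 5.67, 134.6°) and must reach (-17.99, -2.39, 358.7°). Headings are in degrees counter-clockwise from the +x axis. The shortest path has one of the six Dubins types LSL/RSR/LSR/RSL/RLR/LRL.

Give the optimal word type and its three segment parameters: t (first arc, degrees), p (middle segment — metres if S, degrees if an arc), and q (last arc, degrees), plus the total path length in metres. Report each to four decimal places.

LSL: t = 60.5980°, p = 16.7875 m, q = 163.5020°, L = 25.1968 m

Let ψ = atan2(Δy, Δx) = atan2(-8.06, -17.78) = -155.6143° be the start→goal bearing.
Normalize: d = |goal − start| / ρ = 19.521578/2.15 = 9.079804, α = (θ_start − ψ) mod 360° = 290.2143° = 5.065196 rad, β = (θ_goal − ψ) mod 360° = 154.3143° = 2.693293 rad.
Common terms: sin α = -0.938407, cos α = 0.345533, sin β = 0.433434, cos β = -0.901186, cos(α−β) = -0.718126, d² = 82.442834. Work in radians in the unit-radius frame; every candidate has L = ρ·(t + p + q).
LSL: p² = 2 + d² − 2cos(α−β) + 2d(sin α − sin β) = 60.967009; p = √p² = 7.808137; φ = atan2(cos β − cos α, d + sin α − sin β) = -0.160355 rad; t = (φ − α) mod 2π = 1.057634 rad, q = (β − φ) mod 2π = 2.853649 rad → L = 2.15·(1.057634 + 7.808137 + 2.853649) = 2.15·11.719420 = 25.196754 m
RSR: p² = 2 + d² − 2cos(α−β) + 2d(sin β − sin α) = 110.791164; p = √p² = 10.525738; φ = atan2(cos α − cos β, d − sin α + sin β) = 0.118723 rad; t = (α − φ) mod 2π = 4.946472 rad, q = (φ − β) mod 2π = 3.708615 rad → L = 2.15·(4.946472 + 10.525738 + 3.708615) = 2.15·19.180826 = 41.238776 m
LSR: p² = d² − 2 + 2cos(α−β) + 2d(sin α + sin β) = 69.836469; p = √p² = 8.356822; φ = atan2(−cos α − cos β, d + sin α + sin β) − atan2(−2, p) = 0.299617 rad; t = (φ − α) mod 2π = 1.517606 rad, q = (φ − β) mod 2π = 3.889509 rad → L = 2.15·(1.517606 + 8.356822 + 3.889509) = 2.15·13.763937 = 29.592465 m
RSL: p² = d² − 2 + 2cos(α−β) − 2d(sin α + sin β) = 88.176693; p = √p² = 9.390245; φ = atan2(cos α + cos β, d − sin α − sin β) − atan2(2, p) = -0.267759 rad; t = (α − φ) mod 2π = 5.332955 rad, q = (β − φ) mod 2π = 2.961052 rad → L = 2.15·(5.332955 + 9.390245 + 2.961052) = 2.15·17.684252 = 38.021141 m
RLR: c = (6 − d² + 2cos(α−β) + 2d(sin α − sin β))/8 = -12.848895, |c| > 1 → infeasible
LRL: c = (6 − d² + 2cos(α−β) − 2d(sin α − sin β))/8 = -6.620876, |c| > 1 → infeasible
Shortest: LSL with L = 25.196754 m ≈ 25.1968 m
Convert LSL to answer units (arcs ×180/π): t = 1.057634·180/π = 60.5980°, p = ρ·p = 2.15·7.808137 = 16.7875 m, q = 2.853649·180/π = 163.5020°, L = 25.1968 m.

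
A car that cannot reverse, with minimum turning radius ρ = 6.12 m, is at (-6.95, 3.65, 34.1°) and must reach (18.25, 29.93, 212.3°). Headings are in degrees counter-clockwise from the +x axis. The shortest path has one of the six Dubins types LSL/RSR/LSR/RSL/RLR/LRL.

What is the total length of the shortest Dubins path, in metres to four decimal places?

Let ψ = atan2(Δy, Δx) = atan2(26.28, 25.20) = 46.2018° be the start→goal bearing.
Normalize: d = |goal − start| / ρ = 36.409867/6.12 = 5.949325, α = (θ_start − ψ) mod 360° = 347.8982° = 6.071968 rad, β = (θ_goal − ψ) mod 360° = 166.0982° = 2.898960 rad.
Common terms: sin α = -0.209650, cos α = 0.977777, sin β = 0.240259, cos β = -0.970709, cos(α−β) = -0.999507, d² = 35.394464. Work in radians in the unit-radius frame; every candidate has L = ρ·(t + p + q).
LSL: p² = 2 + d² − 2cos(α−β) + 2d(sin α − sin β) = 34.040168; p = √p² = 5.834395; φ = atan2(cos β − cos α, d + sin α − sin β) = -0.340507 rad; t = (φ − α) mod 2π = 6.153895 rad, q = (β − φ) mod 2π = 3.239467 rad → L = 6.12·(6.153895 + 5.834395 + 3.239467) = 6.12·15.227757 = 93.193875 m
RSR: p² = 2 + d² − 2cos(α−β) + 2d(sin β − sin α) = 44.746786; p = √p² = 6.689304; φ = atan2(cos α − cos β, d − sin α + sin β) = 0.295568 rad; t = (α − φ) mod 2π = 5.776400 rad, q = (φ − β) mod 2π = 3.679794 rad → L = 6.12·(5.776400 + 6.689304 + 3.679794) = 6.12·16.145498 = 98.810446 m
LSR: p² = d² − 2 + 2cos(α−β) + 2d(sin α + sin β) = 31.759659; p = √p² = 5.635571; φ = atan2(−cos α − cos β, d + sin α + sin β) − atan2(−2, p) = 0.339841 rad; t = (φ − α) mod 2π = 0.551058 rad, q = (φ − β) mod 2π = 3.724067 rad → L = 6.12·(0.551058 + 5.635571 + 3.724067) = 6.12·9.910696 = 60.653459 m
RSL: p² = d² − 2 + 2cos(α−β) − 2d(sin α + sin β) = 31.031242; p = √p² = 5.570569; φ = atan2(cos α + cos β, d − sin α − sin β) − atan2(2, p) = -0.343502 rad; t = (α − φ) mod 2π = 0.132285 rad, q = (β − φ) mod 2π = 3.242462 rad → L = 6.12·(0.132285 + 5.570569 + 3.242462) = 6.12·8.945317 = 54.745339 m
RLR: c = (6 − d² + 2cos(α−β) + 2d(sin α − sin β))/8 = -4.593348, |c| > 1 → infeasible
LRL: c = (6 − d² + 2cos(α−β) − 2d(sin α − sin β))/8 = -3.255021, |c| > 1 → infeasible
Shortest: RSL with L = 54.745339 m ≈ 54.7453 m

54.7453 m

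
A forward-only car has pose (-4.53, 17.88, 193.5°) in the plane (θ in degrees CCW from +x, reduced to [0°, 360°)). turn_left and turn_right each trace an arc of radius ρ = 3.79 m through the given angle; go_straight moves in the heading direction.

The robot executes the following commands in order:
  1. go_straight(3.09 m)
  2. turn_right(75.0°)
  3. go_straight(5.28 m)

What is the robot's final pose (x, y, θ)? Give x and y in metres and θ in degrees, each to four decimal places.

set_pose: (x, y, θ) = (-4.5300, 17.8800, 193.5000°), ρ = 3.79
go_straight(3.09): x += 3.09·cos θ, y += 3.09·sin θ → (-7.5346, 17.1587, 193.5000°)
turn_right(75.0°): centre at ρ to the right, rotate −75.0° → (-11.7501, 19.0355, 118.5000°)
go_straight(5.28): x += 5.28·cos θ, y += 5.28·sin θ → (-14.2695, 23.6757, 118.5000°)

(-14.2695, 23.6757, 118.5000°)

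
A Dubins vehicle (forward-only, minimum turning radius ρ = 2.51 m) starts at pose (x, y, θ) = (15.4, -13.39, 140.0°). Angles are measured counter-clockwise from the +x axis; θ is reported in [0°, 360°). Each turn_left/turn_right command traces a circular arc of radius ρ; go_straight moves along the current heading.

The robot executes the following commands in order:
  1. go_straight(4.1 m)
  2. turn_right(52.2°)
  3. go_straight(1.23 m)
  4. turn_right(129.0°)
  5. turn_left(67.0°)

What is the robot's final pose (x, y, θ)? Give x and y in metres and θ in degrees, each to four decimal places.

set_pose: (x, y, θ) = (15.4000, -13.3900, 140.0000°), ρ = 2.51
go_straight(4.1): x += 4.1·cos θ, y += 4.1·sin θ → (12.2592, -10.7546, 140.0000°)
turn_right(52.2°): centre at ρ to the right, rotate −52.2° → (11.3645, -8.7354, 87.8000°)
go_straight(1.23): x += 1.23·cos θ, y += 1.23·sin θ → (11.4117, -7.5064, 87.8000°)
turn_right(129.0°): centre at ρ to the right, rotate −129.0° → (15.5731, -5.7141, -41.2000° ≡ 318.8000°)
turn_left(67.0°): centre at ρ to the left, rotate +67.0° → (18.3189, -6.0854, 385.8000° ≡ 25.8000°)

(18.3189, -6.0854, 25.8000°)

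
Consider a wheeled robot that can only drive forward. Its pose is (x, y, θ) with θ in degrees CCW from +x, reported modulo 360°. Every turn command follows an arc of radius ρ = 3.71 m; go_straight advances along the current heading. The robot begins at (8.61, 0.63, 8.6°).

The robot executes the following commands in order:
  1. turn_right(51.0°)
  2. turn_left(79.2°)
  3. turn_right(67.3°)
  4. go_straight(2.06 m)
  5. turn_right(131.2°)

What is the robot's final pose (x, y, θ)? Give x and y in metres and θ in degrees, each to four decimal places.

(21.5527, -8.0683, 198.3000°)

set_pose: (x, y, θ) = (8.6100, 0.6300, 8.6000°), ρ = 3.71
turn_right(51.0°): centre at ρ to the right, rotate −51.0° → (11.6664, -0.2986, -42.4000° ≡ 317.6000°)
turn_left(79.2°): centre at ρ to the left, rotate +79.2° → (16.3905, -0.5297, 396.8000° ≡ 36.8000°)
turn_right(67.3°): centre at ρ to the right, rotate −67.3° → (20.4958, -0.3037, -30.5000° ≡ 329.5000°)
go_straight(2.06): x += 2.06·cos θ, y += 2.06·sin θ → (22.2708, -1.3493, 329.5000°)
turn_right(131.2°): centre at ρ to the right, rotate −131.2° → (21.5527, -8.0683, 198.3000°)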